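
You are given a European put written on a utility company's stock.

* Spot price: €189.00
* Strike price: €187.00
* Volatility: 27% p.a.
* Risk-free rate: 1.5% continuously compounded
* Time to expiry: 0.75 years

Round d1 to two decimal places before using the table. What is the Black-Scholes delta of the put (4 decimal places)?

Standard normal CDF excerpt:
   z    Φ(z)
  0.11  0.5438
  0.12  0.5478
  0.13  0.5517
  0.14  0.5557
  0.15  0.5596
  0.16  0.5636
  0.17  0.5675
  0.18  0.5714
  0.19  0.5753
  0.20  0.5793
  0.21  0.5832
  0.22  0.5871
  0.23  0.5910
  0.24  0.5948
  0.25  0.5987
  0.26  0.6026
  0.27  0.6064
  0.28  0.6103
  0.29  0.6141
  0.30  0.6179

-0.4168

σ√T = 0.27 × 0.8660 = 0.2338
ln(S/K) + (r + σ²/2)T = ln(189/187) + (0.015 + 0.27²/2)·0.75 = 0.0106 + 0.0386 = 0.0492
d₁ = 0.0492 / 0.2338 = 0.2105 which rounds to 0.21
N(d₁) = N(0.21) = 0.5832
Δ_put = N(d₁) − 1 = 0.5832 − 1 = -0.4168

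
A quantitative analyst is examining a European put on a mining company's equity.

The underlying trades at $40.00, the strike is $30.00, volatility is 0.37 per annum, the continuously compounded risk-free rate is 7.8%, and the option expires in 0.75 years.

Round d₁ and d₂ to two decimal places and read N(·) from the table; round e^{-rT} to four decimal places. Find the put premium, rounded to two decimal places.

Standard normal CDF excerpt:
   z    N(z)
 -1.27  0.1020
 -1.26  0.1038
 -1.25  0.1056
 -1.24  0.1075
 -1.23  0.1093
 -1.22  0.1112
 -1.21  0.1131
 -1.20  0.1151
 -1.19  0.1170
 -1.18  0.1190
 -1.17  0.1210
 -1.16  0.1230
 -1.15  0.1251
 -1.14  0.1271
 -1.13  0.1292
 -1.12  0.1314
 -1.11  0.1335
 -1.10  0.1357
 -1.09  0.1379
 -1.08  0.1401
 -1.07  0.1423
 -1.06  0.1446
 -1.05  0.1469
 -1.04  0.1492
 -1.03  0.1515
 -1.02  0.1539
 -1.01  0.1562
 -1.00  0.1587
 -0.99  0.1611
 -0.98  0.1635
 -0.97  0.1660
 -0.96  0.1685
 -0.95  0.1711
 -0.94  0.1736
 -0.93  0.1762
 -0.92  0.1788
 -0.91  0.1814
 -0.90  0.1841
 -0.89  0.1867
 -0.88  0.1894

σ√T = 0.37 × 0.8660 = 0.3204
d₁ = [ln(40/30) + (0.078 + 0.37²/2)·0.75] / 0.3204 = [0.2877 + 0.1098] / 0.3204 = 1.2406 → 1.24
d₂ = d₁ − σ√T = 1.2406 − 0.3204 = 0.9202 → 0.92
e^(−rT) = e^(−0.078·0.75) = 0.9432
P = 30·0.9432·N(-0.92) − 40·N(-1.24) = 30·0.9432·0.1788 − 40·0.1075 = 5.0593 − 4.3000 = 0.7593

$0.76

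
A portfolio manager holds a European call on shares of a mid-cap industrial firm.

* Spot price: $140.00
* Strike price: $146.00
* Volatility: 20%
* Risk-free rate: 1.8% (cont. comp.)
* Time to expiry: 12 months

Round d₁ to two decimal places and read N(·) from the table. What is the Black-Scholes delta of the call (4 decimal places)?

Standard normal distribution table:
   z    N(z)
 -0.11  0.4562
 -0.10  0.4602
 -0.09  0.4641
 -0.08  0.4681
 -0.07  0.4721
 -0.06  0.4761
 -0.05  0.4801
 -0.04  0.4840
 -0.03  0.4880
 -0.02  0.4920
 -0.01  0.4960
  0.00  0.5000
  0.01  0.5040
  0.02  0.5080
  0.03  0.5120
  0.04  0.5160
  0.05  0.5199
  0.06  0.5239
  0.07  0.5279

0.4920

T = 1;  σ√T = 0.2000
d₁ = [ln(140/146) + (0.018 + ½·0.2²)·1] / (σ√T) = (-0.0420 + 0.0380) / 0.2000 = -0.0198 which rounds to -0.02
N(d₁) = N(-0.02) = 0.4920
Δ_call = N(d₁) = 0.4920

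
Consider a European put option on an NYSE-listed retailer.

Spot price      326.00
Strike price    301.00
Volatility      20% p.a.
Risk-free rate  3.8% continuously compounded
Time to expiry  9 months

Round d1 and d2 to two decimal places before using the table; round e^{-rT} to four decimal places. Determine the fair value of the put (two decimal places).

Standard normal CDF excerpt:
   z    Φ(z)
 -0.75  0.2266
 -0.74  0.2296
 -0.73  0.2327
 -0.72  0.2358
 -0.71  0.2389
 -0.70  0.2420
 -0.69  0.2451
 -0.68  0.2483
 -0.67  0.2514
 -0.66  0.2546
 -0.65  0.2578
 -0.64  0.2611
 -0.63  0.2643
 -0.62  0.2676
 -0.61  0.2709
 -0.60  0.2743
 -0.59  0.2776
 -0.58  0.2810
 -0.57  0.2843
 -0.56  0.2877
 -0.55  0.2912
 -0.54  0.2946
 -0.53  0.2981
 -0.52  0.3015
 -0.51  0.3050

8.30

T = 0.75;  σ√T = 0.1732
d₁ = [ln(326/301) + (0.038 + 0.2²/2)·0.75] / 0.1732 = [0.0798 + 0.0435] / 0.1732 = 0.7118 → 0.71
d₂ = d₁ − σ√T = 0.7118 − 0.1732 = 0.5386 → 0.54
exp(−rT) = exp(−0.038·0.75) = 0.9719
P = 301·0.9719·N(-0.54) − 326·N(-0.71) = 301·0.9719·0.2946 − 326·0.2389 = 86.1828 − 77.8814 = 8.3014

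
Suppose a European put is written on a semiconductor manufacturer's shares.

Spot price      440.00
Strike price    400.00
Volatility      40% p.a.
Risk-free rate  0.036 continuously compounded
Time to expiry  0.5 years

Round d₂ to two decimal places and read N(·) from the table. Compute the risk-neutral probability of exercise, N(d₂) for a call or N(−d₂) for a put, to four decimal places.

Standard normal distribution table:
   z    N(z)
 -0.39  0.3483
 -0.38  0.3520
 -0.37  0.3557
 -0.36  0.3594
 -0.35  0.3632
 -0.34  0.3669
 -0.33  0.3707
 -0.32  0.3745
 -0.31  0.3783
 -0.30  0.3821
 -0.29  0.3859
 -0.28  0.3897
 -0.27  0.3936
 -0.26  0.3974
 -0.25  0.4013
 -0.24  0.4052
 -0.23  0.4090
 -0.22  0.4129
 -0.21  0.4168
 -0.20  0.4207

T = 0.5;  σ√T = 0.2828
d₁ = [ln(440/400) + (0.036 + 0.4²/2)·0.5] / 0.2828 = [0.0953 + 0.0580] / 0.2828 = 0.5420 → 0.54
d₂ = d₁ − σ√T = 0.5420 − 0.2828 = 0.2592 → 0.26
Pr(exercise) under Q = N(−d₂) = N(-0.26) = 0.3974

0.3974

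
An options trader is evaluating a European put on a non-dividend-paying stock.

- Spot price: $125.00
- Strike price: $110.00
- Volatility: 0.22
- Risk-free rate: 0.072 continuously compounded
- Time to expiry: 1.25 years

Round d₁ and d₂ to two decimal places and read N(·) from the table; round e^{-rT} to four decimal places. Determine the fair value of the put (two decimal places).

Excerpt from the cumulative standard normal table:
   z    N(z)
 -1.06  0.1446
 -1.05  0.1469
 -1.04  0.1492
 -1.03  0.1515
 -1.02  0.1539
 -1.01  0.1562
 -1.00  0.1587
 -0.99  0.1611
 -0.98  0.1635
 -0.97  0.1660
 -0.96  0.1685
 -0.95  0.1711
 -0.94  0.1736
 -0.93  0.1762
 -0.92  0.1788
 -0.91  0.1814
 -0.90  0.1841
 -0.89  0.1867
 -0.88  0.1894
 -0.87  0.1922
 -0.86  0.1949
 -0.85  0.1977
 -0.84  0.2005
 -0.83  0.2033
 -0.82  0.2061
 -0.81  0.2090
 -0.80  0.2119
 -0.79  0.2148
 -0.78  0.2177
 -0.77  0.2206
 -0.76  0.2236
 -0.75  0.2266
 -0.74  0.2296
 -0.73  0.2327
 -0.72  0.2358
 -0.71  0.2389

$2.95

σ√T = 0.22·√1.25 = 0.2460
ln(S/K) + (r + σ²/2)T = ln(125/110) + (0.072 + 0.22²/2)·1.25 = 0.1278 + 0.1202 = 0.2481
d₁ = 0.2481 / 0.2460 = 1.0086 → 1.01
d₂ = d₁ − σ√T = 1.0086 − 0.2460 = 0.7626 → 0.76
e^(−rT) = e^(−0.072·1.25) = 0.9139
P = 110·0.9139·N(-0.76) − 125·N(-1.01) = 110·0.9139·0.2236 − 125·0.1562 = 22.4783 − 19.5250 = 2.9533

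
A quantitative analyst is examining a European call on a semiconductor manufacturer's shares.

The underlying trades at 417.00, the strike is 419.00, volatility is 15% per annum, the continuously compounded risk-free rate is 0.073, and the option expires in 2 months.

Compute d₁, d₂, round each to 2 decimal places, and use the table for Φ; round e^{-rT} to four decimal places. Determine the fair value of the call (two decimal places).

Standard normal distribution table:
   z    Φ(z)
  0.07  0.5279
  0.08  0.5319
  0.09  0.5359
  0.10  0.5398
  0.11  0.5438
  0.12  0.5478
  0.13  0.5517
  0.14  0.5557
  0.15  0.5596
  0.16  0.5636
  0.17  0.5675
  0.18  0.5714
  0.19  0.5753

11.53

σ√T = 0.15 × 0.4082 = 0.0612
d₁ = [ln(417/419) + (0.073 + 0.15²/2)·0.1667] / 0.0612 = [-0.0048 + 0.0140] / 0.0612 = 0.1512 ⇒ 0.15
d₂ = d₁ − σ√T = 0.1512 − 0.0612 = 0.0899 ⇒ 0.09
exp(−rT) = exp(−0.073·0.1667) = 0.9879
N(d₁) = N(0.15) = 0.5596;  N(d₂) = N(0.09) = 0.5359
C = 417·0.5596 − 419·0.9879·0.5359 = 233.3532 − 221.8251 = 11.5281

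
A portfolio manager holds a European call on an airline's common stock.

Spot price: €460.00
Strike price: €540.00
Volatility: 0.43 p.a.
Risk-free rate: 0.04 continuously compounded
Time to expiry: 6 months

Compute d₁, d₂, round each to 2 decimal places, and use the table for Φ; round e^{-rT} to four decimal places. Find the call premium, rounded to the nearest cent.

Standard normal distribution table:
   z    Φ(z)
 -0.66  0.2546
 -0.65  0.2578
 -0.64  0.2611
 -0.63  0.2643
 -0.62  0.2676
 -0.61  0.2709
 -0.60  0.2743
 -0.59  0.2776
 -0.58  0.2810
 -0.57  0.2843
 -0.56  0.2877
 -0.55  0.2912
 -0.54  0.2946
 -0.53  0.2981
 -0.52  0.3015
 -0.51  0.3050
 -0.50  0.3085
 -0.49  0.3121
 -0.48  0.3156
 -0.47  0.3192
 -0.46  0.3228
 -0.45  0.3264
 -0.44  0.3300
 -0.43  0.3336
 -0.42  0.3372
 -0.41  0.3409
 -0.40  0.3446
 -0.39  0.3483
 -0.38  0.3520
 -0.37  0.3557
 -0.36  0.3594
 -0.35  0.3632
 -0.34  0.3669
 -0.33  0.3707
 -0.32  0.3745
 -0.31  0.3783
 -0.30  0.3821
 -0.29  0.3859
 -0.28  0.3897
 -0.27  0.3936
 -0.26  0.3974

€30.63

T = 0.5;  σ√T = 0.3041
d₁ = [ln(460/540) + (0.04 + ½·0.43²)·0.5] / (σ√T) = (-0.1603 + 0.0662) / 0.3041 = -0.3095 → -0.31
d₂ = -0.3095 − 0.3041 = -0.6136 → -0.61
exp(−rT) = exp(−0.04·0.5) = 0.9802
C = 460·N(-0.31) − 540·0.9802·N(-0.61) = 460·0.3783 − 540·0.9802·0.2709 = 174.0180 − 143.3895 = 30.6285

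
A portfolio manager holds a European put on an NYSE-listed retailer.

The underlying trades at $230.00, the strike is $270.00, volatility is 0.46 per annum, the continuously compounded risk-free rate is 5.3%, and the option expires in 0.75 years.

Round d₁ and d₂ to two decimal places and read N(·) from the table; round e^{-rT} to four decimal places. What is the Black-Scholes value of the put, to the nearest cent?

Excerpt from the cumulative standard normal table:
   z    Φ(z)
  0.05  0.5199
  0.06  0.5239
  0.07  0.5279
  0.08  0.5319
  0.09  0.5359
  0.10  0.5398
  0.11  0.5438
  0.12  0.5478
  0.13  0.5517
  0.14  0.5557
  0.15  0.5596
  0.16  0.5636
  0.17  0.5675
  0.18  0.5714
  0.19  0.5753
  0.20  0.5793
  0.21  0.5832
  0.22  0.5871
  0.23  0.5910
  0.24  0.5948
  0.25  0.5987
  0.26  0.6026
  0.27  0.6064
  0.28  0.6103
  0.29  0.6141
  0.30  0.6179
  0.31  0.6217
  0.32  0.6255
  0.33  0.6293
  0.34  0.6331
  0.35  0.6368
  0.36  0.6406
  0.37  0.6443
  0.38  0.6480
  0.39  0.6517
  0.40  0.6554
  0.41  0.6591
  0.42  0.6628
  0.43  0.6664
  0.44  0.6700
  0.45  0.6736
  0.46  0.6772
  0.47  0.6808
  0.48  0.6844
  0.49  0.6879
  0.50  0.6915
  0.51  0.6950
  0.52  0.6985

σ√T = 0.46·√0.75 = 0.3984
ln(S/K) + (r + σ²/2)T = ln(230/270) + (0.053 + 0.46²/2)·0.75 = -0.1603 + 0.1191 = -0.0412
d₁ = -0.0412 / 0.3984 = -0.1035 ⇒ -0.10
d₂ = d₁ − σ√T = -0.1035 − 0.3984 = -0.5019 ⇒ -0.50
exp(−rT) = exp(−0.053·0.75) = 0.9610
N(−d₂) = N(0.50) = 0.6915;  N(−d₁) = N(0.10) = 0.5398
P = 270·0.9610·0.6915 − 230·0.5398 = 179.4235 − 124.1540 = 55.2695

$55.27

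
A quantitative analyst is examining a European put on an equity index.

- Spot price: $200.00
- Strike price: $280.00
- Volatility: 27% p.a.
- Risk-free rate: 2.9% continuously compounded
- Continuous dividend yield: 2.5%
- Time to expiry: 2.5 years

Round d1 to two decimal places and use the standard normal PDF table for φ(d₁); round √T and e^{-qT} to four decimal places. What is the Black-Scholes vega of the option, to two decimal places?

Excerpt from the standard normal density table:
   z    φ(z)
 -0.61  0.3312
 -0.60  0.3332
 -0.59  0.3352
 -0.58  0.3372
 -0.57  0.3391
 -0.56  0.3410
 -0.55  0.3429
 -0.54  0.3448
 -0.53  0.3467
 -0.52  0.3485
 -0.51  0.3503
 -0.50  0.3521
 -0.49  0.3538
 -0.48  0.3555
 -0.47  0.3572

101.86

σ√T = 0.27 × 1.5811 = 0.4269
d₁ = [ln(200/280) + (0.029 − 0.025 + 0.27²/2)·2.5] / 0.4269 = [-0.3365 + 0.1011] / 0.4269 = -0.5513 which rounds to -0.55
√T = √2.5 = 1.5811
φ(d₁) = φ(-0.55) = 0.3429
e^(−qT) = e^(−0.025·2.5) = 0.9394
vega = S·e^(−qT)·φ(d₁)·√T = 200·0.9394·0.3429·1.5811 = 101.8609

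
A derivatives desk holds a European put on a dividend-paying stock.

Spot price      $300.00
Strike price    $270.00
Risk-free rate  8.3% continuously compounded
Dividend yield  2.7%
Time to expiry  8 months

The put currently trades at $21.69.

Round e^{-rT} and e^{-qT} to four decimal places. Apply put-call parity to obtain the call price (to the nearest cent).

exp(−qT) = exp(−0.027·0.6667) = 0.9822;  exp(−rT) = exp(−0.083·0.6667) = 0.9462
Put-call parity: C − P = S·e^(−qT) − K·e^(−rT) = 300·0.9822 − 270·0.9462 = 294.6600 − 255.4740 = 39.1860
C = P + (C − P) = 21.69 + (39.1860) = 60.8760

$60.88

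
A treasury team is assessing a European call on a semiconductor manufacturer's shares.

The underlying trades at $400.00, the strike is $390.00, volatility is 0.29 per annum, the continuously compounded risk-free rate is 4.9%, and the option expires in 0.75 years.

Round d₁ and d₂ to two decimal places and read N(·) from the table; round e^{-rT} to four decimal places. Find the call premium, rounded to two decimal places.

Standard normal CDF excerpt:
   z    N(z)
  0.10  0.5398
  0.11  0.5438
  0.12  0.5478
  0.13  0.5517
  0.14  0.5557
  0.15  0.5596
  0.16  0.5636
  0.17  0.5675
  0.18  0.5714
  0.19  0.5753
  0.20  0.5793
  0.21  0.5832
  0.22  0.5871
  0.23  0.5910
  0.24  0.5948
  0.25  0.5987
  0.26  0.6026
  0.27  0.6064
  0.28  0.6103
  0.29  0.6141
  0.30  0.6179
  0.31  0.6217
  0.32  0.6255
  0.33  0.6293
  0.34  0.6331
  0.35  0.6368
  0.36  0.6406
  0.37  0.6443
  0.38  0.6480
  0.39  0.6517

σ√T = 0.29·√0.75 = 0.2511
d₁ = [ln(400/390) + (0.049 + ½·0.29²)·0.75] / (σ√T) = (0.0253 + 0.0683) / 0.2511 = 0.3727 which rounds to 0.37
d₂ = 0.3727 − 0.2511 = 0.1216 which rounds to 0.12
e^(−rT) = e^(−0.049·0.75) = 0.9639
C = 400·N(0.37) − 390·0.9639·N(0.12) = 400·0.6443 − 390·0.9639·0.5478 = 257.7200 − 205.9295 = 51.7905

$51.79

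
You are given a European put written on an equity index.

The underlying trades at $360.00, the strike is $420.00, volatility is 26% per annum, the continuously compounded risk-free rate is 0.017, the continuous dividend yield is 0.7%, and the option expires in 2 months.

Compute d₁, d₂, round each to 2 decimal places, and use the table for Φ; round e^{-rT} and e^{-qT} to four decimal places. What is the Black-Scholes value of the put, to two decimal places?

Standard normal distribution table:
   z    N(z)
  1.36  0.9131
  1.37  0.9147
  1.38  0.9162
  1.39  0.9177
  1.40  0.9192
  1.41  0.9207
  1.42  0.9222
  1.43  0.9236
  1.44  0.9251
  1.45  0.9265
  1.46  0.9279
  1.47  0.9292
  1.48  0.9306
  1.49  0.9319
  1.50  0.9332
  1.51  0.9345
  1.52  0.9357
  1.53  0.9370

$60.87

σ√T = 0.26·√0.1667 = 0.1061
d₁ = [ln(360/420) + (0.017 − 0.007 + 0.26²/2)·0.1667] / 0.1061 = [-0.1542 + 0.0073] / 0.1061 = -1.3835 ⇒ -1.38
d₂ = d₁ − σ√T = -1.3835 − 0.1061 = -1.4896 ⇒ -1.49
e^(−qT) = e^(−0.007·0.1667) = 0.9988;  e^(−rT) = e^(−0.017·0.1667) = 0.9972
N(−d₂) = N(1.49) = 0.9319;  N(−d₁) = N(1.38) = 0.9162
P = 420·0.9972·0.9319 − 360·0.9988·0.9162 = 390.3021 − 329.4362 = 60.8659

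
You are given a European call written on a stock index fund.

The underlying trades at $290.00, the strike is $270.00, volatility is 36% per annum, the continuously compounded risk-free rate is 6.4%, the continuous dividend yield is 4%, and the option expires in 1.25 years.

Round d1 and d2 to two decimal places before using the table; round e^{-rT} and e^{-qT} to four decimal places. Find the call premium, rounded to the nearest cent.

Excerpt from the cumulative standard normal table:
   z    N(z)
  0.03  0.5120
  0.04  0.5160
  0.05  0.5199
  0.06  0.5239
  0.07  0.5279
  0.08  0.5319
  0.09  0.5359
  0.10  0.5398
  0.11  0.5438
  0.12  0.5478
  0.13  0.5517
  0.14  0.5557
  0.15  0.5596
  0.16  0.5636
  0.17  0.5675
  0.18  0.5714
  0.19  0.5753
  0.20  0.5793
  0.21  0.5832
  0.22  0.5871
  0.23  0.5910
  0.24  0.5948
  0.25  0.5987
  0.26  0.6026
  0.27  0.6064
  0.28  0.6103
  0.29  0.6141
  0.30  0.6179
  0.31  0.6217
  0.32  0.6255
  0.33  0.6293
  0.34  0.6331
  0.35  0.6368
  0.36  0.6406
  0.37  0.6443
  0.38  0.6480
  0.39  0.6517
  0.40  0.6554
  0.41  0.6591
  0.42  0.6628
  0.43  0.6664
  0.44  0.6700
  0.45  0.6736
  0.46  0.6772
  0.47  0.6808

σ√T = 0.36·√1.25 = 0.4025
ln(S/K) + (r − q + σ²/2)T = ln(290/270) + (0.064 − 0.04 + 0.36²/2)·1.25 = 0.0715 + 0.1110 = 0.1825
d₁ = 0.1825 / 0.4025 = 0.4533 which rounds to 0.45
d₂ = d₁ − σ√T = 0.4533 − 0.4025 = 0.0508 which rounds to 0.05
e^(−qT) = e^(−0.04·1.25) = 0.9512;  e^(−rT) = e^(−0.064·1.25) = 0.9231
C = 290·0.9512·N(0.45) − 270·0.9231·N(0.05) = 290·0.9512·0.6736 − 270·0.9231·0.5199 = 185.8112 − 129.5783 = 56.2329

$56.23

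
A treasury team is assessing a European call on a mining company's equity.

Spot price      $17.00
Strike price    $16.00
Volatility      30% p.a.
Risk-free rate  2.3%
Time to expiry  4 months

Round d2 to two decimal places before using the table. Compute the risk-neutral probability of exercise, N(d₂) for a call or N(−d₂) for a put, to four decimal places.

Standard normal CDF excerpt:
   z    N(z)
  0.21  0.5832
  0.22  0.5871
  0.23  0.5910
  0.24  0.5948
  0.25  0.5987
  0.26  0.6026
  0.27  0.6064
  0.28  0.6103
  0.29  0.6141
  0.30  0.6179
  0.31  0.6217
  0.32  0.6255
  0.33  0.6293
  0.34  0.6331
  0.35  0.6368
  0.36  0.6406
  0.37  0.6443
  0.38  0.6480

0.6217

σ√T = 0.3·√0.3333 = 0.1732
d₁ = [ln(17/16) + (0.023 + ½·0.3²)·0.3333] / (σ√T) = (0.0606 + 0.0227) / 0.1732 = 0.4809 ⇒ 0.48
d₂ = 0.4809 − 0.1732 = 0.3077 ⇒ 0.31
Pr(exercise) under Q = N(d₂) = 0.6217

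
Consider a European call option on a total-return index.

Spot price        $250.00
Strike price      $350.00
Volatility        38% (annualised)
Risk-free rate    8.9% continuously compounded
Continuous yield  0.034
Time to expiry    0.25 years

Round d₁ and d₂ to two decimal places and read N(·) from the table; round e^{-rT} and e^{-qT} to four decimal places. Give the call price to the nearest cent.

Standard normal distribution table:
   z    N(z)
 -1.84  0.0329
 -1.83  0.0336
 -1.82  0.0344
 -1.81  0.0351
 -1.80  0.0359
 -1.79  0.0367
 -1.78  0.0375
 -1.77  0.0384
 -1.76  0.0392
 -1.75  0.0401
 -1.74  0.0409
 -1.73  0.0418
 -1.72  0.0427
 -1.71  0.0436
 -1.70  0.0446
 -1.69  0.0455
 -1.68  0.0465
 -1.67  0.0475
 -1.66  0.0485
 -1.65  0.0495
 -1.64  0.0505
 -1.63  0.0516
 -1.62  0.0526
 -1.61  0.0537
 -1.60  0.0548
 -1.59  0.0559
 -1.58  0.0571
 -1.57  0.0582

$1.02

σ√T = 0.38 × 0.5000 = 0.1900
ln(S/K) + (r − q + σ²/2)T = ln(250/350) + (0.089 − 0.034 + 0.38²/2)·0.25 = -0.3365 + 0.0318 = -0.3047
d₁ = -0.3047 / 0.1900 = -1.6035 → -1.60
d₂ = d₁ − σ√T = -1.6035 − 0.1900 = -1.7935 → -1.79
e^(−qT) = e^(−0.034·0.25) = 0.9915;  e^(−rT) = e^(−0.089·0.25) = 0.9780
N(d₁) = N(-1.60) = 0.0548;  N(d₂) = N(-1.79) = 0.0367
C = 250·0.9915·0.0548 − 350·0.9780·0.0367 = 13.5836 − 12.5624 = 1.0211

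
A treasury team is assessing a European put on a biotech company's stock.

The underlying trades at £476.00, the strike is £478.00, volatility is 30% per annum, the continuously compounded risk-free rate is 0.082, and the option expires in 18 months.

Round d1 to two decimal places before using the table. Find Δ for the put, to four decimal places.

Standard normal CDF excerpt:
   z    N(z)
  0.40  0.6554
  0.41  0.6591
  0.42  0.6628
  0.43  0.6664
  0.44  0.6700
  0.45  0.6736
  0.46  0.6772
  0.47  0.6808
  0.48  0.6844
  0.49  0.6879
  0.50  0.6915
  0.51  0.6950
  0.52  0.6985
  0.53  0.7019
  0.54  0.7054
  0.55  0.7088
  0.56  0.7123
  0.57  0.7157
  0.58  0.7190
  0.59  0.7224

σ√T = 0.3·√1.5 = 0.3674
d₁ = [ln(476/478) + (0.082 + 0.3²/2)·1.5] / 0.3674 = [-0.0042 + 0.1905] / 0.3674 = 0.5071 → 0.51
N(d₁) = N(0.51) = 0.6950
Δ_put = N(d₁) − 1 = 0.6950 − 1 = -0.3050

-0.3050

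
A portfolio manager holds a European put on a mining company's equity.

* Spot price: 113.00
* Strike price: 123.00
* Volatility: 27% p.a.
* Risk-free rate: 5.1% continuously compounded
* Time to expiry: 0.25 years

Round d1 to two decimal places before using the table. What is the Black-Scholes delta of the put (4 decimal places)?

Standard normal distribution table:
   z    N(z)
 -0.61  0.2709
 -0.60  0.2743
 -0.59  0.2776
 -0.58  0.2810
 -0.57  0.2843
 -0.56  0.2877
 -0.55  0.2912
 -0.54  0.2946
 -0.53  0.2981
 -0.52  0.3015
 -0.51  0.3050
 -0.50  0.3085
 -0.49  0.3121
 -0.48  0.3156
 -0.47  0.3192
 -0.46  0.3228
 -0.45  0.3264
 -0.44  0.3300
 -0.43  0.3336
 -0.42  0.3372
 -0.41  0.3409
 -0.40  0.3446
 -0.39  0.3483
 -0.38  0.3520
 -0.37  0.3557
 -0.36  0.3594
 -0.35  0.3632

σ√T = 0.27·√0.25 = 0.1350
ln(S/K) + (r + σ²/2)T = ln(113/123) + (0.051 + 0.27²/2)·0.25 = -0.0848 + 0.0219 = -0.0629
d₁ = -0.0629 / 0.1350 = -0.4662 which rounds to -0.47
N(d₁) = N(-0.47) = 0.3192
Δ_put = N(d₁) − 1 = 0.3192 − 1 = -0.6808

-0.6808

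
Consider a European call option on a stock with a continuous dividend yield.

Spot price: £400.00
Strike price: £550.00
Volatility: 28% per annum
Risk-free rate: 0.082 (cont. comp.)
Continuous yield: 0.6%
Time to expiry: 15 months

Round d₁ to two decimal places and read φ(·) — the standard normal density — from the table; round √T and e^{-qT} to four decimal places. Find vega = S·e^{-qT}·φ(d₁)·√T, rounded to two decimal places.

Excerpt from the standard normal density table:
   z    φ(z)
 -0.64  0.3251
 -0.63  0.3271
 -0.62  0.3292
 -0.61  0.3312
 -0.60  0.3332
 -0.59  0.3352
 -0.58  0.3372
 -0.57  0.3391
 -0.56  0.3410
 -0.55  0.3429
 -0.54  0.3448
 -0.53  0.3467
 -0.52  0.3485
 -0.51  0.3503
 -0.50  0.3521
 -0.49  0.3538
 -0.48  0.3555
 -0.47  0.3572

T = 1.25;  σ√T = 0.3130
ln(S/K) + (r − q + σ²/2)T = ln(400/550) + (0.082 − 0.006 + 0.28²/2)·1.25 = -0.3185 + 0.1440 = -0.1745
d₁ = -0.1745 / 0.3130 = -0.5573 ⇒ -0.56
√T = √1.25 = 1.1180
φ(d₁) = φ(-0.56) = 0.3410
e^(−qT) = e^(−0.006·1.25) = 0.9925
vega = S·e^(−qT)·φ(d₁)·√T = 400·0.9925·0.3410·1.1180 = 151.3515

151.35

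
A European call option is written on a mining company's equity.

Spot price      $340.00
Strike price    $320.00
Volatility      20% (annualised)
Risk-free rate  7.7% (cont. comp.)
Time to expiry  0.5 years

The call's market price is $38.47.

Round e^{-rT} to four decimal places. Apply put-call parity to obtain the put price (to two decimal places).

$6.37

e^(−rT) = e^(−0.077·0.5) = 0.9622
Put-call parity: C − P = S − K·e^(−rT) = 340 − 320·0.9622 = 340 − 307.9040 = 32.0960
P = C − (C − P) = 38.47 − (32.0960) = 6.3740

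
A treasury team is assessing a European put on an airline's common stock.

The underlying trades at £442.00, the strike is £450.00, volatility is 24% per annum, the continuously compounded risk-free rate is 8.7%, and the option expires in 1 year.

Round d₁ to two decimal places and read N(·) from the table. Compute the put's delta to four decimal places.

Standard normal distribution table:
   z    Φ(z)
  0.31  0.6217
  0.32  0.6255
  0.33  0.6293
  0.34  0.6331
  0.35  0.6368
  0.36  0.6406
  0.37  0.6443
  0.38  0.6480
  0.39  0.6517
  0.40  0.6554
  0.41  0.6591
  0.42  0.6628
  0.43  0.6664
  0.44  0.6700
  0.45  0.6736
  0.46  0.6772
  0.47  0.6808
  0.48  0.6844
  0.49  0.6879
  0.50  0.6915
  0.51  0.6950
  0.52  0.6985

σ√T = 0.24·√1 = 0.2400
d₁ = [ln(442/450) + (0.087 + 0.24²/2)·1] / 0.2400 = [-0.0179 + 0.1158] / 0.2400 = 0.4078 → 0.41
N(d₁) = N(0.41) = 0.6591
Δ_put = N(d₁) − 1 = 0.6591 − 1 = -0.3409

-0.3409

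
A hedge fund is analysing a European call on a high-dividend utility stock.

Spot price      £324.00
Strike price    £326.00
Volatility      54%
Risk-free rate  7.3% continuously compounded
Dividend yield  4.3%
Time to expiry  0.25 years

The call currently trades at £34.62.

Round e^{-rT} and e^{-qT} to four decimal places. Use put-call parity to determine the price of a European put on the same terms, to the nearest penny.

£34.19

exp(−qT) = exp(−0.043·0.25) = 0.9893;  exp(−rT) = exp(−0.073·0.25) = 0.9819
Put-call parity: C − P = S·e^(−qT) − K·e^(−rT) = 324·0.9893 − 326·0.9819 = 320.5332 − 320.0994 = 0.4338
P = C − (C − P) = 34.62 − (0.4338) = 34.1862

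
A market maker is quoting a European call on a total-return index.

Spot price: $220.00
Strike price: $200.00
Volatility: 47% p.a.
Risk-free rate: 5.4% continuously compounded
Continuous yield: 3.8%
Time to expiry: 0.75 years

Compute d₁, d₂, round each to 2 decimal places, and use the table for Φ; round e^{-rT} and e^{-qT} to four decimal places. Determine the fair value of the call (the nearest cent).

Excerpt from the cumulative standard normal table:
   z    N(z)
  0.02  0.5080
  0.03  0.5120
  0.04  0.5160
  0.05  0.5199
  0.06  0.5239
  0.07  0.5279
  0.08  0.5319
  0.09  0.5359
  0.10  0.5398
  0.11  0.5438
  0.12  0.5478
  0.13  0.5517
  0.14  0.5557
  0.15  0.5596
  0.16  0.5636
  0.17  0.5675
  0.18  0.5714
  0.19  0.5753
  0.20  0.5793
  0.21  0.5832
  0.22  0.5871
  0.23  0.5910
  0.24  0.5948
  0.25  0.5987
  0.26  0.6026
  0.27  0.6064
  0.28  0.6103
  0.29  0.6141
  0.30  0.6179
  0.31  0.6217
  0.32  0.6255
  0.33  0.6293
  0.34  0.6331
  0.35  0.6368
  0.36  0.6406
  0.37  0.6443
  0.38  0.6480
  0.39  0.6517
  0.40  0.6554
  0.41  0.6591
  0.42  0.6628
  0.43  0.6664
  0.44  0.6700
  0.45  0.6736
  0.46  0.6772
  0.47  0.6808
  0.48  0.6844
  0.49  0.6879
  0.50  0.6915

$44.95

σ√T = 0.47·√0.75 = 0.4070
d₁ = [ln(220/200) + (0.054 − 0.038 + 0.47²/2)·0.75] / 0.4070 = [0.0953 + 0.0948] / 0.4070 = 0.4672 → 0.47
d₂ = d₁ − σ√T = 0.4672 − 0.4070 = 0.0601 → 0.06
exp(−qT) = exp(−0.038·0.75) = 0.9719;  exp(−rT) = exp(−0.054·0.75) = 0.9603
C = 220·0.9719·N(0.47) − 200·0.9603·N(0.06) = 220·0.9719·0.6808 − 200·0.9603·0.5239 = 145.5673 − 100.6202 = 44.9471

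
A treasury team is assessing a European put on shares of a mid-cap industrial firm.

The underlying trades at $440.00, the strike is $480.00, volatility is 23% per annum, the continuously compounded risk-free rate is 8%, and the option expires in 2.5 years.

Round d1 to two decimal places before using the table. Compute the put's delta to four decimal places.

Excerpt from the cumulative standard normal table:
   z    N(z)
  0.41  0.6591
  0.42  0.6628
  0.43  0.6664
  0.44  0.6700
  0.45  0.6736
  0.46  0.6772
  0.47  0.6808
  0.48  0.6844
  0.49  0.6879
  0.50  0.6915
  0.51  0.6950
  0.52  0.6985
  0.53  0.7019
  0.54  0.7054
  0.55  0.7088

T = 2.5;  σ√T = 0.3637
d₁ = [ln(440/480) + (0.08 + 0.23²/2)·2.5] / 0.3637 = [-0.0870 + 0.2661] / 0.3637 = 0.4925 ⇒ 0.49
N(d₁) = N(0.49) = 0.6879
Δ_put = N(d₁) − 1 = 0.6879 − 1 = -0.3121

-0.3121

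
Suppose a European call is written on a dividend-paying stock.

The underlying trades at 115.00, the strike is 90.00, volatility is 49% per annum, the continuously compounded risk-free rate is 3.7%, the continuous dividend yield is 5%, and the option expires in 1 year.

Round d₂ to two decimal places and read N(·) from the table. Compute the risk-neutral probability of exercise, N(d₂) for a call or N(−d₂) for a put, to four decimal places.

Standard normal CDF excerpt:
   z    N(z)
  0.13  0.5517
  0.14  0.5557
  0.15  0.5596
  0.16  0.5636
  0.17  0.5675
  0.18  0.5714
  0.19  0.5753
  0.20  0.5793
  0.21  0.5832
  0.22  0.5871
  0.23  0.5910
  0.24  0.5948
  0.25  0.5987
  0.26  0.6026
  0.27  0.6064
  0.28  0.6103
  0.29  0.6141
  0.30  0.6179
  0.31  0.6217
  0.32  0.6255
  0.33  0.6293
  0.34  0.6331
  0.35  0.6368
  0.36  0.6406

T = 1;  σ√T = 0.4900
ln(S/K) + (r − q + σ²/2)T = ln(115/90) + (0.037 − 0.05 + 0.49²/2)·1 = 0.2451 + 0.1070 = 0.3522
d₁ = 0.3522 / 0.4900 = 0.7187 ≈ 0.72
d₂ = d₁ − σ√T = 0.7187 − 0.4900 = 0.2287 ≈ 0.23
Risk-neutral Pr[S_T > K] = N(d₂) = N(0.23) = 0.5910

0.5910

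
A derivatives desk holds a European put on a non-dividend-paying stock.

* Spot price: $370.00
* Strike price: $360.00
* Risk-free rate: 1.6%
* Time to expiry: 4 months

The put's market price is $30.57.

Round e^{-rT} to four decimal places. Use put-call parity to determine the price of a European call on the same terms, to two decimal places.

$42.48

e^(−rT) = e^(−0.016·0.3333) = 0.9947
Put-call parity: C − P = S − K·e^(−rT) = 370 − 360·0.9947 = 370 − 358.0920 = 11.9080
C = P + (C − P) = 30.57 + (11.9080) = 42.4780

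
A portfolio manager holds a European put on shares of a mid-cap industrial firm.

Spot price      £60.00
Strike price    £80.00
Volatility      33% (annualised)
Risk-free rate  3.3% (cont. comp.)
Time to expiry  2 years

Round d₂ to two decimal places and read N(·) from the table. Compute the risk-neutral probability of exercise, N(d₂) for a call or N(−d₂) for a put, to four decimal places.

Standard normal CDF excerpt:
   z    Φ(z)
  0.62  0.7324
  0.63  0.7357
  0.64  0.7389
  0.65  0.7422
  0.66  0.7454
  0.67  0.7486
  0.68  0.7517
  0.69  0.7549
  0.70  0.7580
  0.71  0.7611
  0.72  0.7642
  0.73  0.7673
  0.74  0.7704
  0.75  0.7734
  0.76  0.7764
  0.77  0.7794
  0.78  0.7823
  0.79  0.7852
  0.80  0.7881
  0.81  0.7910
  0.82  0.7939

σ√T = 0.33·√2 = 0.4667
d₁ = [ln(60/80) + (0.033 + 0.33²/2)·2] / 0.4667 = [-0.2877 + 0.1749] / 0.4667 = -0.2417 ⇒ -0.24
d₂ = d₁ − σ√T = -0.2417 − 0.4667 = -0.7084 ⇒ -0.71
Risk-neutral Pr[S_T < K] = N(−d₂) = N(0.71) = 0.7611

0.7611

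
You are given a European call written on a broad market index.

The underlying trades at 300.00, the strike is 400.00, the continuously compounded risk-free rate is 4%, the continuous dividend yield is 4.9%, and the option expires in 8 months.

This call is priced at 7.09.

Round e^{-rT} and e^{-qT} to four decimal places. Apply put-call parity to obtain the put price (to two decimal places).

106.20

exp(−qT) = exp(−0.049·0.6667) = 0.9679;  exp(−rT) = exp(−0.04·0.6667) = 0.9737
Put-call parity: C − P = S·e^(−qT) − K·e^(−rT) = 300·0.9679 − 400·0.9737 = 290.3700 − 389.4800 = -99.1100
P = C − (C − P) = 7.09 − (-99.1100) = 106.2000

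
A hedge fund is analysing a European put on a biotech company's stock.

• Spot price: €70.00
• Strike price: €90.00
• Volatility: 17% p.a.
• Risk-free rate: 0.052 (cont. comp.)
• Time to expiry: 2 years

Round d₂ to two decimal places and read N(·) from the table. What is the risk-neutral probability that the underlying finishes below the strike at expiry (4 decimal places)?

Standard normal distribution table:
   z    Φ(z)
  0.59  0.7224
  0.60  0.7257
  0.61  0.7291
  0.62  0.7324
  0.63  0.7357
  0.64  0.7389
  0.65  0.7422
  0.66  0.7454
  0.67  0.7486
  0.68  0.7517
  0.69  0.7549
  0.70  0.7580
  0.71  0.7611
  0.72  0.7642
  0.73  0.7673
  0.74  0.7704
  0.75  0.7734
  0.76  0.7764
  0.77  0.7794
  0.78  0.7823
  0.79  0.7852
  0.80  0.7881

σ√T = 0.17 × 1.4142 = 0.2404
d₁ = [ln(70/90) + (0.052 + 0.17²/2)·2] / 0.2404 = [-0.2513 + 0.1329] / 0.2404 = -0.4925 which rounds to -0.49
d₂ = d₁ − σ√T = -0.4925 − 0.2404 = -0.7330 which rounds to -0.73
Pr(exercise) under Q = N(−d₂) = N(0.73) = 0.7673

0.7673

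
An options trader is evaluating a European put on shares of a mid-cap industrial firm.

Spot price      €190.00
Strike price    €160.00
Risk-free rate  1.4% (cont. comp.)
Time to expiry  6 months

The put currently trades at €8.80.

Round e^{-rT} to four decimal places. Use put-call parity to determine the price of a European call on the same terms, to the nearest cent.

€39.92

e^(−rT) = e^(−0.014·0.5) = 0.9930
Put-call parity: C − P = S − K·e^(−rT) = 190 − 160·0.9930 = 190 − 158.8800 = 31.1200
C = P + (C − P) = 8.80 + (31.1200) = 39.9200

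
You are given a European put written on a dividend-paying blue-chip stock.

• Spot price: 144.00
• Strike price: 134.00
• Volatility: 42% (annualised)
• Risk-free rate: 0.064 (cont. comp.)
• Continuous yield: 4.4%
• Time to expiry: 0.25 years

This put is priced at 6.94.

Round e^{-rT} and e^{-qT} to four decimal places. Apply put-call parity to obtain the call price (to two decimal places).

17.50

e^(−qT) = e^(−0.044·0.25) = 0.9891;  e^(−rT) = e^(−0.064·0.25) = 0.9841
Put-call parity: C − P = S·e^(−qT) − K·e^(−rT) = 144·0.9891 − 134·0.9841 = 142.4304 − 131.8694 = 10.5610
C = P + (C − P) = 6.94 + (10.5610) = 17.5010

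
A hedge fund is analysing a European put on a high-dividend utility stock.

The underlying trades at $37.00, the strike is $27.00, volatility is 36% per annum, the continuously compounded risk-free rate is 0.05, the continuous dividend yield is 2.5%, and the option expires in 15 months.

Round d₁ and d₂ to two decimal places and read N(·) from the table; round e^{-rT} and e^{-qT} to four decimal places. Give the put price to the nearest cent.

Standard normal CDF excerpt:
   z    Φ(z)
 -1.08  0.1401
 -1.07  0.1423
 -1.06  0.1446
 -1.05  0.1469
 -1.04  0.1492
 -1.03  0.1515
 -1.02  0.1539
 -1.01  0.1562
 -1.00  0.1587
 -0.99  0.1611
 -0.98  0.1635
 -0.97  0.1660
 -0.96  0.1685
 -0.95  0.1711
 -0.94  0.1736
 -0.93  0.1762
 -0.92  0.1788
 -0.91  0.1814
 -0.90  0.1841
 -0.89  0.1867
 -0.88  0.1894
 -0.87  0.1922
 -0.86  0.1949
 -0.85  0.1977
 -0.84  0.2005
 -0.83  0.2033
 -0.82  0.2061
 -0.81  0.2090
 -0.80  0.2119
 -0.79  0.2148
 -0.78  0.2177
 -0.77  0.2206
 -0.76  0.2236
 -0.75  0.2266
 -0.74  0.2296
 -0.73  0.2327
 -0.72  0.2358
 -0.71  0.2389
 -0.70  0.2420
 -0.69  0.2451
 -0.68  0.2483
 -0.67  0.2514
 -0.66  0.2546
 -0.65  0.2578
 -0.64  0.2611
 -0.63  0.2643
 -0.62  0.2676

σ√T = 0.36·√1.25 = 0.4025
d₁ = [ln(37/27) + (0.05 − 0.025 + 0.36²/2)·1.25] / 0.4025 = [0.3151 + 0.1122] / 0.4025 = 1.0617 ≈ 1.06
d₂ = d₁ − σ√T = 1.0617 − 0.4025 = 0.6592 ≈ 0.66
exp(−qT) = exp(−0.025·1.25) = 0.9692;  exp(−rT) = exp(−0.05·1.25) = 0.9394
P = 27·0.9394·N(-0.66) − 37·0.9692·N(-1.06) = 27·0.9394·0.2546 − 37·0.9692·0.1446 = 6.4576 − 5.1854 = 1.2722

$1.27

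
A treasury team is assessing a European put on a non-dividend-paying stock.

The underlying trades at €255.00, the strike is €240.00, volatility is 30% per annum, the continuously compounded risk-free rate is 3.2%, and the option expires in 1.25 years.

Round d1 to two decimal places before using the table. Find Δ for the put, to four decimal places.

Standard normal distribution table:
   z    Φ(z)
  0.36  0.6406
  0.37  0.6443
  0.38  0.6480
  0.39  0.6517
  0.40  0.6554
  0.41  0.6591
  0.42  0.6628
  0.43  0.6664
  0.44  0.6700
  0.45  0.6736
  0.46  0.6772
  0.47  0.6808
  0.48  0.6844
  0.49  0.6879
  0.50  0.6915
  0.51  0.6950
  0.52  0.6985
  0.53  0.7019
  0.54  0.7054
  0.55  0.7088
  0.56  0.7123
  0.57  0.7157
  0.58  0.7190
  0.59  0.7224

-0.3192

T = 1.25;  σ√T = 0.3354
d₁ = [ln(255/240) + (0.032 + 0.3²/2)·1.25] / 0.3354 = [0.0606 + 0.0963] / 0.3354 = 0.4677 which rounds to 0.47
N(d₁) = N(0.47) = 0.6808
Δ_put = N(d₁) − 1 = 0.6808 − 1 = -0.3192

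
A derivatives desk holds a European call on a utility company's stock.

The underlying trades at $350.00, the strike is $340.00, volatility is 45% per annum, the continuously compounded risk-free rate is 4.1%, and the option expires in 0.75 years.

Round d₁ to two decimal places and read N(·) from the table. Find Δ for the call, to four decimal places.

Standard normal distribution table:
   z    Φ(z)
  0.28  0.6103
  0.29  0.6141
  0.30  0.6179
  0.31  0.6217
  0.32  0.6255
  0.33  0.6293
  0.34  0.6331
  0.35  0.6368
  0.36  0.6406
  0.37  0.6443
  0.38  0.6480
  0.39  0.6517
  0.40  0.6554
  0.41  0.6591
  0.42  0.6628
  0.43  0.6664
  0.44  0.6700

σ√T = 0.45·√0.75 = 0.3897
d₁ = [ln(350/340) + (0.041 + ½·0.45²)·0.75] / (σ√T) = (0.0290 + 0.1067) / 0.3897 = 0.3481 → 0.35
N(d₁) = N(0.35) = 0.6368
Δ_call = N(d₁) = 0.6368

0.6368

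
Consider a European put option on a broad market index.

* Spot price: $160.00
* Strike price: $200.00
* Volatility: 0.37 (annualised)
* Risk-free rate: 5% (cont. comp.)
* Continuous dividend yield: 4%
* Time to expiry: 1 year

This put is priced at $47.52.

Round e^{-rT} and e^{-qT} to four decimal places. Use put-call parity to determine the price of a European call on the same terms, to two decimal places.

e^(−qT) = e^(−0.04·1) = 0.9608;  e^(−rT) = e^(−0.05·1) = 0.9512
Put-call parity: C − P = S·e^(−qT) − K·e^(−rT) = 160·0.9608 − 200·0.9512 = 153.7280 − 190.2400 = -36.5120
C = P + (C − P) = 47.52 + (-36.5120) = 11.0080

$11.01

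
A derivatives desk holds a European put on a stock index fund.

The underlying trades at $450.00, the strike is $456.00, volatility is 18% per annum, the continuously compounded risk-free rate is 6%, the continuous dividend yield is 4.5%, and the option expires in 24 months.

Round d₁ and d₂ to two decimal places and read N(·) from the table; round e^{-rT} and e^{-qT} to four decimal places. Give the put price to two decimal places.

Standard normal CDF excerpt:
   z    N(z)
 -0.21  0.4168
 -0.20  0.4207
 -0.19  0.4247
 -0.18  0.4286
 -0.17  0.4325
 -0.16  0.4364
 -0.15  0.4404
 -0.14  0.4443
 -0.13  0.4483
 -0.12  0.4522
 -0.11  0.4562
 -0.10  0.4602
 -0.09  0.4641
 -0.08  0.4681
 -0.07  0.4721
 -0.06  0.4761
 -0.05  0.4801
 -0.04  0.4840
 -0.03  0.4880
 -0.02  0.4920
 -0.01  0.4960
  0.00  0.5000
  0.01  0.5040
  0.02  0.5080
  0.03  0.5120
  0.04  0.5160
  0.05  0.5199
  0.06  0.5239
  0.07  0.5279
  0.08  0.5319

$37.22

T = 2;  σ√T = 0.2546
d₁ = [ln(450/456) + (0.06 − 0.045 + 0.18²/2)·2] / 0.2546 = [-0.0132 + 0.0624] / 0.2546 = 0.1931 ⇒ 0.19
d₂ = d₁ − σ√T = 0.1931 − 0.2546 = -0.0615 ⇒ -0.06
e^(−qT) = e^(−0.045·2) = 0.9139;  e^(−rT) = e^(−0.06·2) = 0.8869
P = 456·0.8869·N(0.06) − 450·0.9139·N(-0.19) = 456·0.8869·0.5239 − 450·0.9139·0.4247 = 211.8790 − 174.6600 = 37.2190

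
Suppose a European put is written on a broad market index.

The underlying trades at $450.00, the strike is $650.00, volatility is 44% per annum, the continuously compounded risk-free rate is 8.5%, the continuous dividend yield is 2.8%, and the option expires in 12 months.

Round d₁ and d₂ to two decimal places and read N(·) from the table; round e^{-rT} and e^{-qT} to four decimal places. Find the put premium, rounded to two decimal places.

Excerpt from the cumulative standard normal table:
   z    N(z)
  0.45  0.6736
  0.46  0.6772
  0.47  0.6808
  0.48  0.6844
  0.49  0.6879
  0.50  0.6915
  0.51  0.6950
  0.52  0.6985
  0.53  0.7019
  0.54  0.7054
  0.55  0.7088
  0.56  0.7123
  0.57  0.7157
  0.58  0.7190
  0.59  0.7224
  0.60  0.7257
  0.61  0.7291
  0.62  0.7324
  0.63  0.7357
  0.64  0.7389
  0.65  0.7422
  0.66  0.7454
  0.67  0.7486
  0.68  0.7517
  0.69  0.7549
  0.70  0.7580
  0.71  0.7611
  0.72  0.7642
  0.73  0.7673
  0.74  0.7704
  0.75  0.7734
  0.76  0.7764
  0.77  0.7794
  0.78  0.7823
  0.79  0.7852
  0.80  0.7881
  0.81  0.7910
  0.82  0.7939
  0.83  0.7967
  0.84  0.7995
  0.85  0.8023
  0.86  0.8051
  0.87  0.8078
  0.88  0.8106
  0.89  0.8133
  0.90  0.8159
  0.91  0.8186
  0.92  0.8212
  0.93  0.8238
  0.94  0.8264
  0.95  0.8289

$190.82

σ√T = 0.44·√1 = 0.4400
d₁ = [ln(450/650) + (0.085 − 0.028 + 0.44²/2)·1] / 0.4400 = [-0.3677 + 0.1538] / 0.4400 = -0.4862 which rounds to -0.49
d₂ = d₁ − σ√T = -0.4862 − 0.4400 = -0.9262 which rounds to -0.93
exp(−qT) = exp(−0.028·1) = 0.9724;  exp(−rT) = exp(−0.085·1) = 0.9185
N(−d₂) = N(0.93) = 0.8238;  N(−d₁) = N(0.49) = 0.6879
P = 650·0.9185·0.8238 − 450·0.9724·0.6879 = 491.8292 − 301.0113 = 190.8179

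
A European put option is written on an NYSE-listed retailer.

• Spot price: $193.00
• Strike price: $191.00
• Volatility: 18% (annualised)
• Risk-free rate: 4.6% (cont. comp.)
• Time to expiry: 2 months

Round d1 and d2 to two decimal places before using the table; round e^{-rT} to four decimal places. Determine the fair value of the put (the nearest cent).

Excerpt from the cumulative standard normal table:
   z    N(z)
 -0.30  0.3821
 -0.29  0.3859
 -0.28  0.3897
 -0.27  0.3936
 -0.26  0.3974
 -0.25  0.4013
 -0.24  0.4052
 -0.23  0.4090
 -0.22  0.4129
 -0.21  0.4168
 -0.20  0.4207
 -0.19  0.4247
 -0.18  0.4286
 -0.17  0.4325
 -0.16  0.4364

$3.79

σ√T = 0.18·√0.1667 = 0.0735
ln(S/K) + (r + σ²/2)T = ln(193/191) + (0.046 + 0.18²/2)·0.1667 = 0.0104 + 0.0104 = 0.0208
d₁ = 0.0208 / 0.0735 = 0.2828 which rounds to 0.28
d₂ = d₁ − σ√T = 0.2828 − 0.0735 = 0.2093 which rounds to 0.21
e^(−rT) = e^(−0.046·0.1667) = 0.9924
N(−d₂) = N(-0.21) = 0.4168;  N(−d₁) = N(-0.28) = 0.3897
P = 191·0.9924·0.4168 − 193·0.3897 = 79.0038 − 75.2121 = 3.7917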